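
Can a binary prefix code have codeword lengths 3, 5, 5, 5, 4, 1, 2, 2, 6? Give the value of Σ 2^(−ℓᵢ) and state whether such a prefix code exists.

1.296875; no

With common denominator 2^6 = 64: Σ 2^(−ℓᵢ) = 8/64 + 2/64 + 2/64 + 2/64 + 4/64 + 32/64 + 16/64 + 16/64 + 1/64 = 83/64 = 1.296875.
Kraft's inequality requires Σ ≤ 1; here Σ = 1.296875 > 1, so no such prefix code exists.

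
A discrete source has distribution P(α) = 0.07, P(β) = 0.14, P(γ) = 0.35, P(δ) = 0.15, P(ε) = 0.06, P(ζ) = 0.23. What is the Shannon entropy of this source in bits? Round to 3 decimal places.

H = −Σ pᵢ log₂ pᵢ.
−0.07·log₂(0.07) = 0.2686
−0.14·log₂(0.14) = 0.3971
−0.35·log₂(0.35) = 0.5301
−0.15·log₂(0.15) = 0.4105
−0.06·log₂(0.06) = 0.2435
−0.23·log₂(0.23) = 0.4877
Sum ≈ 2.3375 → 2.338 bits.

2.338 bits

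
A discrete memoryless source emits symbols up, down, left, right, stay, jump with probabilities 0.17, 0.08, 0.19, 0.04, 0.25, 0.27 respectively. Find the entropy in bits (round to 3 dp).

2.377 bits

H = −Σ pᵢ log₂ pᵢ.
−0.17·log₂(0.17) = 0.4346
−0.08·log₂(0.08) = 0.2915
−0.19·log₂(0.19) = 0.4552
−0.04·log₂(0.04) = 0.1858
−0.25·log₂(0.25) = 0.5000
−0.27·log₂(0.27) = 0.5100
Sum ≈ 2.3771 → 2.377 bits.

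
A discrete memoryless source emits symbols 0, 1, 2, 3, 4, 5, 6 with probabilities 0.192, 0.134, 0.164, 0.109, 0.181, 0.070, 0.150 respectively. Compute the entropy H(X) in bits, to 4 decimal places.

H = −Σ pᵢ log₂ pᵢ.
−0.192·log₂(0.192) = 0.4571
−0.134·log₂(0.134) = 0.3886
−0.164·log₂(0.164) = 0.4278
−0.109·log₂(0.109) = 0.3485
−0.181·log₂(0.181) = 0.4463
−0.070·log₂(0.070) = 0.2686
−0.150·log₂(0.150) = 0.4105
Sum ≈ 2.7474 → 2.7474 bits.

2.7474 bits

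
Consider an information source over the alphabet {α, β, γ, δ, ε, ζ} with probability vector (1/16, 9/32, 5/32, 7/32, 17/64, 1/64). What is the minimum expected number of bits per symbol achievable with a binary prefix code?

2.3125 bits/symbol

Repeatedly combine the two least-probable nodes; the expected code length is the sum of the merged weights.
merge 1/64 + 1/16 → 5/64
merge 5/64 + 5/32 → 15/64
merge 7/32 + 15/64 → 29/64
merge 17/64 + 9/32 → 35/64
merge 29/64 + 35/64 → 1
L = 5/64 + 15/64 + 29/64 + 35/64 + 1 = 37/16 = 2.3125 bits/symbol.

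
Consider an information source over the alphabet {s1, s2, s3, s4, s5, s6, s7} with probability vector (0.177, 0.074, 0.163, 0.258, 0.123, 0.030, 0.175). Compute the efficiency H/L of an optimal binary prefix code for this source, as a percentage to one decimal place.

Entropy H = −Σ p log₂ p ≈ 2.6147 bits.
Huffman merges: 3/100+37/500→13/125; 13/125+123/1000→227/1000; 163/1000+7/40→169/500; 177/1000+227/1000→101/250; 129/500+169/500→149/250; 101/250+149/250→1. L = 2669/1000 ≈ 2.6690.
Efficiency = H/L = 2.6147/2.6690 = 98.0%.

98.0%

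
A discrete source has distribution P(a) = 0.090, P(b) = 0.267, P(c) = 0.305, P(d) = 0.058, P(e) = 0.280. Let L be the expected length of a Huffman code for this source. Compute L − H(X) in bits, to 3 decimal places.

0.052 bits

Entropy H = −Σ p log₂ p ≈ 2.0963 bits.
Huffman merges: 29/500+9/100→37/250; 37/250+267/1000→83/200; 7/25+61/200→117/200; 83/200+117/200→1. L = 537/250 ≈ 2.1480.
L − H = 2.1480 − 2.0963 = 0.052 bits.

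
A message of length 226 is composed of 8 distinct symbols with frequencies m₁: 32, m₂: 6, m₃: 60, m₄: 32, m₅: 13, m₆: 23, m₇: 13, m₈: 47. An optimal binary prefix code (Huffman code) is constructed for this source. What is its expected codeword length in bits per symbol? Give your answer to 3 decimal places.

Probabilities are the counts divided by 226.
Repeatedly combine the two least-probable nodes; the expected code length is the sum of the merged weights.
merge 3/113 + 13/226 → 19/226
merge 13/226 + 19/226 → 16/113
merge 23/226 + 16/113 → 55/226
merge 16/113 + 16/113 → 32/113
merge 47/226 + 55/226 → 51/113
merge 30/113 + 32/113 → 62/113
merge 51/113 + 62/113 → 1
L = 19/226 + 16/113 + 55/226 + 32/113 + 51/113 + 62/113 + 1 = 311/113 ≈ 2.752 bits/symbol.

2.752 bits/symbol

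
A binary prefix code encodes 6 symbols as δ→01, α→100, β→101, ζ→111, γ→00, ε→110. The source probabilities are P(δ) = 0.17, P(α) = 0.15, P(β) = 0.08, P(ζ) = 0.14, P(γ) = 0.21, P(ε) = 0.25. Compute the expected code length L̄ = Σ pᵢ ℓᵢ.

2.62 bits/symbol

L̄ = Σ pᵢ·ℓᵢ = 0.17·2 + 0.15·3 + 0.08·3 + 0.14·3 + 0.21·2 + 0.25·3 = 2.62 bits/symbol.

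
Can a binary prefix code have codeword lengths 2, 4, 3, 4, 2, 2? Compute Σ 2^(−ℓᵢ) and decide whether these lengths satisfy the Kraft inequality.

1; yes

With common denominator 2^4 = 16: Σ 2^(−ℓᵢ) = 4/16 + 1/16 + 2/16 + 1/16 + 4/16 + 4/16 = 16/16 = 1.
Kraft's inequality requires Σ ≤ 1; here Σ = 1 ≤ 1, so such a prefix code exists.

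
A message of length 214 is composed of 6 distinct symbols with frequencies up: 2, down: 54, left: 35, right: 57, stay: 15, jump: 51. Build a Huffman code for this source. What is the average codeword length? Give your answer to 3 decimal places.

Probabilities are the counts divided by 214.
Repeatedly combine the two least-probable nodes; the expected code length is the sum of the merged weights.
merge 1/107 + 15/214 → 17/214
merge 17/214 + 35/214 → 26/107
merge 51/214 + 26/107 → 103/214
merge 27/107 + 57/214 → 111/214
merge 103/214 + 111/214 → 1
L = 17/214 + 26/107 + 103/214 + 111/214 + 1 = 497/214 ≈ 2.322 bits/symbol.

2.322 bits/symbol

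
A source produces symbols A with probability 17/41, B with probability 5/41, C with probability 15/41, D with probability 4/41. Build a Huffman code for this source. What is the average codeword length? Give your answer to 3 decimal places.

1.805 bits/symbol

Repeatedly combine the two least-probable nodes; the expected code length is the sum of the merged weights.
merge 4/41 + 5/41 → 9/41
merge 9/41 + 15/41 → 24/41
merge 17/41 + 24/41 → 1
L = 9/41 + 24/41 + 1 = 74/41 ≈ 1.805 bits/symbol.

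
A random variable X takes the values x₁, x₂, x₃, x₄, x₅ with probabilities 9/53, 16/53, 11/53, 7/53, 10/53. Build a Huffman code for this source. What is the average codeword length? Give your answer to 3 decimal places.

2.302 bits/symbol

Repeatedly combine the two least-probable nodes; the expected code length is the sum of the merged weights.
merge 7/53 + 9/53 → 16/53
merge 10/53 + 11/53 → 21/53
merge 16/53 + 16/53 → 32/53
merge 21/53 + 32/53 → 1
L = 16/53 + 21/53 + 32/53 + 1 = 122/53 ≈ 2.302 bits/symbol.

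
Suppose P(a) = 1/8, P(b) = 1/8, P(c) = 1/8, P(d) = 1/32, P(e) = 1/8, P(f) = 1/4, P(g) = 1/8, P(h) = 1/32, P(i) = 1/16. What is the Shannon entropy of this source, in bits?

Each probability is a power of 1/2, so log₂(1/p) is an integer.
H = Σ p·log₂(1/p) = 1/8·3 + 1/8·3 + 1/8·3 + 1/32·5 + 1/8·3 + 1/4·2 + 1/8·3 + 1/32·5 + 1/16·4 = 2.9375 bits.

2.9375 bits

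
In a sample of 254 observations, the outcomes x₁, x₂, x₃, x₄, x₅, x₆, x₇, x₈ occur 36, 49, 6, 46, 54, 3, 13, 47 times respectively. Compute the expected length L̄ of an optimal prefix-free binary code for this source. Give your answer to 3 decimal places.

Probabilities are the counts divided by 254.
Repeatedly combine the two least-probable nodes; the expected code length is the sum of the merged weights.
merge 3/254 + 3/127 → 9/254
merge 9/254 + 13/254 → 11/127
merge 11/127 + 18/127 → 29/127
merge 23/127 + 47/254 → 93/254
merge 49/254 + 27/127 → 103/254
merge 29/127 + 93/254 → 151/254
merge 103/254 + 151/254 → 1
L = 9/254 + 11/127 + 29/127 + 93/254 + 103/254 + 151/254 + 1 = 345/127 ≈ 2.717 bits/symbol.

2.717 bits/symbol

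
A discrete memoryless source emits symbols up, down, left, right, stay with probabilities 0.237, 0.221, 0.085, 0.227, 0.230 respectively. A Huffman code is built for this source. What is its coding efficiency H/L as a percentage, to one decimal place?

Entropy H = −Σ p log₂ p ≈ 2.2491 bits.
Huffman merges: 17/200+221/1000→153/500; 227/1000+23/100→457/1000; 237/1000+153/500→543/1000; 457/1000+543/1000→1. L = 1153/500 ≈ 2.3060.
Efficiency = H/L = 2.2491/2.3060 = 97.5%.

97.5%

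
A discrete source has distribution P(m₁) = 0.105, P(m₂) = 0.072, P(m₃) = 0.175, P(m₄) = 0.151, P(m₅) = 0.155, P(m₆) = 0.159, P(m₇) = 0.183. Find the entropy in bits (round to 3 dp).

H = −Σ pᵢ log₂ pᵢ.
−0.105·log₂(0.105) = 0.3414
−0.072·log₂(0.072) = 0.2733
−0.175·log₂(0.175) = 0.4401
−0.151·log₂(0.151) = 0.4118
−0.155·log₂(0.155) = 0.4169
−0.159·log₂(0.159) = 0.4218
−0.183·log₂(0.183) = 0.4484
Sum ≈ 2.7537 → 2.754 bits.

2.754 bits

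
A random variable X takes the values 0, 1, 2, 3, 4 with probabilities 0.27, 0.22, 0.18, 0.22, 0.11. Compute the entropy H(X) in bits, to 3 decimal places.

H = −Σ pᵢ log₂ pᵢ.
−0.27·log₂(0.27) = 0.5100
−0.22·log₂(0.22) = 0.4806
−0.18·log₂(0.18) = 0.4453
−0.22·log₂(0.22) = 0.4806
−0.11·log₂(0.11) = 0.3503
Sum ≈ 2.2668 → 2.267 bits.

2.267 bits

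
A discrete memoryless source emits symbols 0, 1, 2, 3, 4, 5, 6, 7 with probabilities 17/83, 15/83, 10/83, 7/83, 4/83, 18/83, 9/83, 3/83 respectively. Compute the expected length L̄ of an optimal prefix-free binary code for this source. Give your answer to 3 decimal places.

2.831 bits/symbol

Repeatedly combine the two least-probable nodes; the expected code length is the sum of the merged weights.
merge 3/83 + 4/83 → 7/83
merge 7/83 + 7/83 → 14/83
merge 9/83 + 10/83 → 19/83
merge 14/83 + 15/83 → 29/83
merge 17/83 + 18/83 → 35/83
merge 19/83 + 29/83 → 48/83
merge 35/83 + 48/83 → 1
L = 7/83 + 14/83 + 19/83 + 29/83 + 35/83 + 48/83 + 1 = 235/83 ≈ 2.831 bits/symbol.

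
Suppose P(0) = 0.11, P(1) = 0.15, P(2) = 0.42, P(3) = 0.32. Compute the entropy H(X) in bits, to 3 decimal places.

1.813 bits

H = −Σ pᵢ log₂ pᵢ.
−0.11·log₂(0.11) = 0.3503
−0.15·log₂(0.15) = 0.4105
−0.42·log₂(0.42) = 0.5256
−0.32·log₂(0.32) = 0.5260
Sum ≈ 1.8125 → 1.813 bits.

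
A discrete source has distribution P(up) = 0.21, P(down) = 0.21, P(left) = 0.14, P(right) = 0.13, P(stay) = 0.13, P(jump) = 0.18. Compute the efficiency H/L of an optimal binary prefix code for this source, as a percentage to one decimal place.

99.0%

Entropy H = −Σ p log₂ p ≈ 2.5534 bits.
Huffman merges: 13/100+13/100→13/50; 7/50+9/50→8/25; 21/100+21/100→21/50; 13/50+8/25→29/50; 21/50+29/50→1. L = 129/50 ≈ 2.5800.
Efficiency = H/L = 2.5534/2.5800 = 99.0%.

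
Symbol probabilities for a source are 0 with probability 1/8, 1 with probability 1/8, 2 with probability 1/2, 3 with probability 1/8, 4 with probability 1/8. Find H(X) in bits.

Each probability is a power of 1/2, so log₂(1/p) is an integer.
H = Σ p·log₂(1/p) = 1/8·3 + 1/8·3 + 1/2·1 + 1/8·3 + 1/8·3 = 2 bits.

2 bits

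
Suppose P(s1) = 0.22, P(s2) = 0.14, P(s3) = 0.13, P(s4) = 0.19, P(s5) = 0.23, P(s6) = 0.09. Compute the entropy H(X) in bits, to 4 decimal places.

2.5159 bits

H = −Σ pᵢ log₂ pᵢ.
−0.22·log₂(0.22) = 0.4806
−0.14·log₂(0.14) = 0.3971
−0.13·log₂(0.13) = 0.3826
−0.19·log₂(0.19) = 0.4552
−0.23·log₂(0.23) = 0.4877
−0.09·log₂(0.09) = 0.3127
Sum ≈ 2.5159 → 2.5159 bits.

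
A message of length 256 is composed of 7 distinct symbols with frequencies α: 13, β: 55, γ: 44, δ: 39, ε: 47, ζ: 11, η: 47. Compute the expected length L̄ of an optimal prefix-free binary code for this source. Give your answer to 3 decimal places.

2.695 bits/symbol

Probabilities are the counts divided by 256.
Repeatedly combine the two least-probable nodes; the expected code length is the sum of the merged weights.
merge 11/256 + 13/256 → 3/32
merge 3/32 + 39/256 → 63/256
merge 11/64 + 47/256 → 91/256
merge 47/256 + 55/256 → 51/128
merge 63/256 + 91/256 → 77/128
merge 51/128 + 77/128 → 1
L = 3/32 + 63/256 + 91/256 + 51/128 + 77/128 + 1 = 345/128 ≈ 2.695 bits/symbol.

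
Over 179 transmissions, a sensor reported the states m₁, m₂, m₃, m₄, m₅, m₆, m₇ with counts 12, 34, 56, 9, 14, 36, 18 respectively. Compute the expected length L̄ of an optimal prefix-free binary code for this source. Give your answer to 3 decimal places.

Probabilities are the counts divided by 179.
Repeatedly combine the two least-probable nodes; the expected code length is the sum of the merged weights.
merge 9/179 + 12/179 → 21/179
merge 14/179 + 18/179 → 32/179
merge 21/179 + 32/179 → 53/179
merge 34/179 + 36/179 → 70/179
merge 53/179 + 56/179 → 109/179
merge 70/179 + 109/179 → 1
L = 21/179 + 32/179 + 53/179 + 70/179 + 109/179 + 1 = 464/179 ≈ 2.592 bits/symbol.

2.592 bits/symbol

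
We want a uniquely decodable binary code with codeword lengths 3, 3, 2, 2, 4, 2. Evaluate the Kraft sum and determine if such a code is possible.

With common denominator 2^4 = 16: Σ 2^(−ℓᵢ) = 2/16 + 2/16 + 4/16 + 4/16 + 1/16 + 4/16 = 17/16 = 1.0625.
Kraft's inequality requires Σ ≤ 1; here Σ = 1.0625 > 1, so no such prefix code exists.

1.0625; no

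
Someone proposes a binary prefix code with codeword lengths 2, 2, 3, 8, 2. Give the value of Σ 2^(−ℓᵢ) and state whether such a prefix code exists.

With common denominator 2^8 = 256: Σ 2^(−ℓᵢ) = 64/256 + 64/256 + 32/256 + 1/256 + 64/256 = 225/256 = 0.87890625.
Kraft's inequality requires Σ ≤ 1; here Σ = 0.87890625 ≤ 1, so such a prefix code exists.

0.87890625; yes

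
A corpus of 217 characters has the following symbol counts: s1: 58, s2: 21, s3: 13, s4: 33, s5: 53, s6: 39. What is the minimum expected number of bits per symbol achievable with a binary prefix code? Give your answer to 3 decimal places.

2.465 bits/symbol

Probabilities are the counts divided by 217.
Repeatedly combine the two least-probable nodes; the expected code length is the sum of the merged weights.
merge 13/217 + 3/31 → 34/217
merge 33/217 + 34/217 → 67/217
merge 39/217 + 53/217 → 92/217
merge 58/217 + 67/217 → 125/217
merge 92/217 + 125/217 → 1
L = 34/217 + 67/217 + 92/217 + 125/217 + 1 = 535/217 ≈ 2.465 bits/symbol.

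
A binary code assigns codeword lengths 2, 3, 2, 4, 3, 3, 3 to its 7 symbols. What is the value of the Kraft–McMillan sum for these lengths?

1.0625

With common denominator 2^4 = 16: Σ 2^(−ℓᵢ) = 4/16 + 2/16 + 4/16 + 1/16 + 2/16 + 2/16 + 2/16 = 17/16 = 1.0625.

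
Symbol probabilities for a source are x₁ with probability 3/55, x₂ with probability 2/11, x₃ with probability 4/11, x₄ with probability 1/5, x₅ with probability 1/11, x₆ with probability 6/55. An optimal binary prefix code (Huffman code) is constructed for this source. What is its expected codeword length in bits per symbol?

2.4 bits/symbol

Repeatedly combine the two least-probable nodes; the expected code length is the sum of the merged weights.
merge 3/55 + 1/11 → 8/55
merge 6/55 + 8/55 → 14/55
merge 2/11 + 1/5 → 21/55
merge 14/55 + 4/11 → 34/55
merge 21/55 + 34/55 → 1
L = 8/55 + 14/55 + 21/55 + 34/55 + 1 = 12/5 = 2.4 bits/symbol.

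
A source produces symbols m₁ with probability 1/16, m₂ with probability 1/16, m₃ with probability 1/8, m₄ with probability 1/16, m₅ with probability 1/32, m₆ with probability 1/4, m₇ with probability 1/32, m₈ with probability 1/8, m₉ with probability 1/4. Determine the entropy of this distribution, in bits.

Each probability is a power of 1/2, so log₂(1/p) is an integer.
H = Σ p·log₂(1/p) = 1/16·4 + 1/16·4 + 1/8·3 + 1/16·4 + 1/32·5 + 1/4·2 + 1/32·5 + 1/8·3 + 1/4·2 = 2.8125 bits.

2.8125 bits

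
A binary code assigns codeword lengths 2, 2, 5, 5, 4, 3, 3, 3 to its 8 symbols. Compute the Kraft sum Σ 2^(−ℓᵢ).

With common denominator 2^5 = 32: Σ 2^(−ℓᵢ) = 8/32 + 8/32 + 1/32 + 1/32 + 2/32 + 4/32 + 4/32 + 4/32 = 32/32 = 1.

1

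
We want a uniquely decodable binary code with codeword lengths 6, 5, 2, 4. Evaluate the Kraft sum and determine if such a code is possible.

With common denominator 2^6 = 64: Σ 2^(−ℓᵢ) = 1/64 + 2/64 + 16/64 + 4/64 = 23/64 = 0.359375.
Kraft's inequality requires Σ ≤ 1; here Σ = 0.359375 ≤ 1, so such a prefix code exists.

0.359375; yes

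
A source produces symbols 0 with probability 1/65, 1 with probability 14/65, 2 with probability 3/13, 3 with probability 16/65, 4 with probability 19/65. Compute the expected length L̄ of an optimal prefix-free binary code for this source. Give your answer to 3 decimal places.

Repeatedly combine the two least-probable nodes; the expected code length is the sum of the merged weights.
merge 1/65 + 14/65 → 3/13
merge 3/13 + 3/13 → 6/13
merge 16/65 + 19/65 → 7/13
merge 6/13 + 7/13 → 1
L = 3/13 + 6/13 + 7/13 + 1 = 29/13 ≈ 2.231 bits/symbol.

2.231 bits/symbol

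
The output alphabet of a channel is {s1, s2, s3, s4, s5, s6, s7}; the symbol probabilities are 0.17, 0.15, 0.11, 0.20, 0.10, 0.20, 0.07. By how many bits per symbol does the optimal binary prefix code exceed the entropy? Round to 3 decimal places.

Entropy H = −Σ p log₂ p ≈ 2.7249 bits.
Huffman merges: 7/100+1/10→17/100; 11/100+3/20→13/50; 17/100+17/100→17/50; 1/5+1/5→2/5; 13/50+17/50→3/5; 2/5+3/5→1. L = 277/100 ≈ 2.7700.
L − H = 2.7700 − 2.7249 = 0.045 bits.

0.045 bits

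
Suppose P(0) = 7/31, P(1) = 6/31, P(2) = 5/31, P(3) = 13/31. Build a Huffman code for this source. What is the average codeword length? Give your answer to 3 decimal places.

1.935 bits/symbol

Repeatedly combine the two least-probable nodes; the expected code length is the sum of the merged weights.
merge 5/31 + 6/31 → 11/31
merge 7/31 + 11/31 → 18/31
merge 13/31 + 18/31 → 1
L = 11/31 + 18/31 + 1 = 60/31 ≈ 1.935 bits/symbol.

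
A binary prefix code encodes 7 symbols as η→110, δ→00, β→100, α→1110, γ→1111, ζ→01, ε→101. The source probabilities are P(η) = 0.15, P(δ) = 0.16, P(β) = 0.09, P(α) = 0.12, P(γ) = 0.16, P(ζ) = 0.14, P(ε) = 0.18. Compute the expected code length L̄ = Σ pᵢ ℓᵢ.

L̄ = Σ pᵢ·ℓᵢ = 0.15·3 + 0.16·2 + 0.09·3 + 0.12·4 + 0.16·4 + 0.14·2 + 0.18·3 = 2.98 bits/symbol.

2.98 bits/symbol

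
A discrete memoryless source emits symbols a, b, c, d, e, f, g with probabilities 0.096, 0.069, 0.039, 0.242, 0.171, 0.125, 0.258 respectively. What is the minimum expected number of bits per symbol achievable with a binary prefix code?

2.608 bits/symbol

Repeatedly combine the two least-probable nodes; the expected code length is the sum of the merged weights.
merge 39/1000 + 69/1000 → 27/250
merge 12/125 + 27/250 → 51/250
merge 1/8 + 171/1000 → 37/125
merge 51/250 + 121/500 → 223/500
merge 129/500 + 37/125 → 277/500
merge 223/500 + 277/500 → 1
L = 27/250 + 51/250 + 37/125 + 223/500 + 277/500 + 1 = 326/125 = 2.608 bits/symbol.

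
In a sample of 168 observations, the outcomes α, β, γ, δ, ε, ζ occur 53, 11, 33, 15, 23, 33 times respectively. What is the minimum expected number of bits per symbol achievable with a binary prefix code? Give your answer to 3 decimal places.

Probabilities are the counts divided by 168.
Repeatedly combine the two least-probable nodes; the expected code length is the sum of the merged weights.
merge 11/168 + 5/56 → 13/84
merge 23/168 + 13/84 → 7/24
merge 11/56 + 11/56 → 11/28
merge 7/24 + 53/168 → 17/28
merge 11/28 + 17/28 → 1
L = 13/84 + 7/24 + 11/28 + 17/28 + 1 = 137/56 ≈ 2.446 bits/symbol.

2.446 bits/symbol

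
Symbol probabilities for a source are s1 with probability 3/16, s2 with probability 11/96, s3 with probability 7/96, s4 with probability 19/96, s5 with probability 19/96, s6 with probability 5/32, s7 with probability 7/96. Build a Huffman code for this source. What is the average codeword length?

Repeatedly combine the two least-probable nodes; the expected code length is the sum of the merged weights.
merge 7/96 + 7/96 → 7/48
merge 11/96 + 7/48 → 25/96
merge 5/32 + 3/16 → 11/32
merge 19/96 + 19/96 → 19/48
merge 25/96 + 11/32 → 29/48
merge 19/48 + 29/48 → 1
L = 7/48 + 25/96 + 11/32 + 19/48 + 29/48 + 1 = 11/4 = 2.75 bits/symbol.

2.75 bits/symbol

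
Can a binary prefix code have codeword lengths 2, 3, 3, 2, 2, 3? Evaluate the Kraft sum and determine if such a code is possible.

With common denominator 2^3 = 8: Σ 2^(−ℓᵢ) = 2/8 + 1/8 + 1/8 + 2/8 + 2/8 + 1/8 = 9/8 = 1.125.
Kraft's inequality requires Σ ≤ 1; here Σ = 1.125 > 1, so no such prefix code exists.

1.125; no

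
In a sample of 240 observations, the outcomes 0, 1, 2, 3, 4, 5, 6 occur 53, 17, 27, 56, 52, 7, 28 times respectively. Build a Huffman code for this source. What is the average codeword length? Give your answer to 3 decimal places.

Probabilities are the counts divided by 240.
Repeatedly combine the two least-probable nodes; the expected code length is the sum of the merged weights.
merge 7/240 + 17/240 → 1/10
merge 1/10 + 9/80 → 17/80
merge 7/60 + 17/80 → 79/240
merge 13/60 + 53/240 → 7/16
merge 7/30 + 79/240 → 9/16
merge 7/16 + 9/16 → 1
L = 1/10 + 17/80 + 79/240 + 7/16 + 9/16 + 1 = 317/120 ≈ 2.642 bits/symbol.

2.642 bits/symbol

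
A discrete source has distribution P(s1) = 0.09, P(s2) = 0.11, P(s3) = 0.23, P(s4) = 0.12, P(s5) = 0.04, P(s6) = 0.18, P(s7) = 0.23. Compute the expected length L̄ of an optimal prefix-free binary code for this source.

2.67 bits/symbol

Repeatedly combine the two least-probable nodes; the expected code length is the sum of the merged weights.
merge 1/25 + 9/100 → 13/100
merge 11/100 + 3/25 → 23/100
merge 13/100 + 9/50 → 31/100
merge 23/100 + 23/100 → 23/50
merge 23/100 + 31/100 → 27/50
merge 23/50 + 27/50 → 1
L = 13/100 + 23/100 + 31/100 + 23/50 + 27/50 + 1 = 267/100 = 2.67 bits/symbol.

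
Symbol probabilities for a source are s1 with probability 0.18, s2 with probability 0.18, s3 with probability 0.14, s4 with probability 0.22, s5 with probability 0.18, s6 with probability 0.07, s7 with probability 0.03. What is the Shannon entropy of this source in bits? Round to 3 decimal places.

2.634 bits

H = −Σ pᵢ log₂ pᵢ.
−0.18·log₂(0.18) = 0.4453
−0.18·log₂(0.18) = 0.4453
−0.14·log₂(0.14) = 0.3971
−0.22·log₂(0.22) = 0.4806
−0.18·log₂(0.18) = 0.4453
−0.07·log₂(0.07) = 0.2686
−0.03·log₂(0.03) = 0.1518
Sum ≈ 2.6339 → 2.634 bits.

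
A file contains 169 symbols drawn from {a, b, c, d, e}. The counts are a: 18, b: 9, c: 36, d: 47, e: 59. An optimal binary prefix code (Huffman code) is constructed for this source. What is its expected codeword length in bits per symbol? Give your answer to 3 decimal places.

2.160 bits/symbol

Probabilities are the counts divided by 169.
Repeatedly combine the two least-probable nodes; the expected code length is the sum of the merged weights.
merge 9/169 + 18/169 → 27/169
merge 27/169 + 36/169 → 63/169
merge 47/169 + 59/169 → 106/169
merge 63/169 + 106/169 → 1
L = 27/169 + 63/169 + 106/169 + 1 = 365/169 ≈ 2.160 bits/symbol.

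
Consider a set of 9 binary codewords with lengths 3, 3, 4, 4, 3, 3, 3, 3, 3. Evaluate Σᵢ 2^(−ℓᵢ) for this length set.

1

With common denominator 2^4 = 16: Σ 2^(−ℓᵢ) = 2/16 + 2/16 + 1/16 + 1/16 + 2/16 + 2/16 + 2/16 + 2/16 + 2/16 = 16/16 = 1.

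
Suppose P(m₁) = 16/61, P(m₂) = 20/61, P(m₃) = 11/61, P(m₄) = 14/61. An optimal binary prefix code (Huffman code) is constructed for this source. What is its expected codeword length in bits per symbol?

2 bits/symbol

Repeatedly combine the two least-probable nodes; the expected code length is the sum of the merged weights.
merge 11/61 + 14/61 → 25/61
merge 16/61 + 20/61 → 36/61
merge 25/61 + 36/61 → 1
L = 25/61 + 36/61 + 1 = 2 bits/symbol.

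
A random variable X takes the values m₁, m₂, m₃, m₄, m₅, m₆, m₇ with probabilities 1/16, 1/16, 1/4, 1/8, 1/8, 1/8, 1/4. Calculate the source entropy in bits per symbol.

2.625 bits

Each probability is a power of 1/2, so log₂(1/p) is an integer.
H = Σ p·log₂(1/p) = 1/16·4 + 1/16·4 + 1/4·2 + 1/8·3 + 1/8·3 + 1/8·3 + 1/4·2 = 2.625 bits.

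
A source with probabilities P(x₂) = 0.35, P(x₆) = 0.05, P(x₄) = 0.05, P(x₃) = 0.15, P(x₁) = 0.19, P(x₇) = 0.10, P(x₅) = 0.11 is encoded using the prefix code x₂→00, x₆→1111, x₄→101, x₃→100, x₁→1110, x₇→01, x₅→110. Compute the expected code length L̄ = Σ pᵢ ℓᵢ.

L̄ = Σ pᵢ·ℓᵢ = 0.35·2 + 0.05·4 + 0.05·3 + 0.15·3 + 0.19·4 + 0.10·2 + 0.11·3 = 2.79 bits/symbol.

2.79 bits/symbol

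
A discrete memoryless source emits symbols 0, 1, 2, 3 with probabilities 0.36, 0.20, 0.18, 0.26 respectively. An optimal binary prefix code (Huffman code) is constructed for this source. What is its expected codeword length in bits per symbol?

Repeatedly combine the two least-probable nodes; the expected code length is the sum of the merged weights.
merge 9/50 + 1/5 → 19/50
merge 13/50 + 9/25 → 31/50
merge 19/50 + 31/50 → 1
L = 19/50 + 31/50 + 1 = 2 bits/symbol.

2 bits/symbol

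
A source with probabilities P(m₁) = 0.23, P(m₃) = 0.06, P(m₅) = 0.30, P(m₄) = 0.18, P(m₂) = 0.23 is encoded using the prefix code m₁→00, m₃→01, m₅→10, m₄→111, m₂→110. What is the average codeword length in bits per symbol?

L̄ = Σ pᵢ·ℓᵢ = 0.23·2 + 0.06·2 + 0.30·2 + 0.18·3 + 0.23·3 = 2.41 bits/symbol.

2.41 bits/symbol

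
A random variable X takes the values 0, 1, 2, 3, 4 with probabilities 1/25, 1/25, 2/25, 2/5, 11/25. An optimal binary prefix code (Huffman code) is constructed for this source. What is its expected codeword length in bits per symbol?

Repeatedly combine the two least-probable nodes; the expected code length is the sum of the merged weights.
merge 1/25 + 1/25 → 2/25
merge 2/25 + 2/25 → 4/25
merge 4/25 + 2/5 → 14/25
merge 11/25 + 14/25 → 1
L = 2/25 + 4/25 + 14/25 + 1 = 9/5 = 1.8 bits/symbol.

1.8 bits/symbol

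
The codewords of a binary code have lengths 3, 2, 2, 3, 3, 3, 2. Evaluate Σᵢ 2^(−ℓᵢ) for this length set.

1.25

With common denominator 2^3 = 8: Σ 2^(−ℓᵢ) = 1/8 + 2/8 + 2/8 + 1/8 + 1/8 + 1/8 + 2/8 = 10/8 = 1.25.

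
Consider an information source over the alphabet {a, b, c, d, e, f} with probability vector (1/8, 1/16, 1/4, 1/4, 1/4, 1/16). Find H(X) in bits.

2.375 bits

Each probability is a power of 1/2, so log₂(1/p) is an integer.
H = Σ p·log₂(1/p) = 1/8·3 + 1/16·4 + 1/4·2 + 1/4·2 + 1/4·2 + 1/16·4 = 2.375 bits.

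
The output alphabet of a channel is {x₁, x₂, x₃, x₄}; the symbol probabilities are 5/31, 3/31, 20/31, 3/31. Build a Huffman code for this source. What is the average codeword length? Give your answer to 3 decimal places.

Repeatedly combine the two least-probable nodes; the expected code length is the sum of the merged weights.
merge 3/31 + 3/31 → 6/31
merge 5/31 + 6/31 → 11/31
merge 11/31 + 20/31 → 1
L = 6/31 + 11/31 + 1 = 48/31 ≈ 1.548 bits/symbol.

1.548 bits/symbol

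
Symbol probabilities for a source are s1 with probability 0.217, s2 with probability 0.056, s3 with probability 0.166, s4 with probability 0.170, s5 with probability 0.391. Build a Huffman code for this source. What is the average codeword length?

2.218 bits/symbol

Repeatedly combine the two least-probable nodes; the expected code length is the sum of the merged weights.
merge 7/125 + 83/500 → 111/500
merge 17/100 + 217/1000 → 387/1000
merge 111/500 + 387/1000 → 609/1000
merge 391/1000 + 609/1000 → 1
L = 111/500 + 387/1000 + 609/1000 + 1 = 1109/500 = 2.218 bits/symbol.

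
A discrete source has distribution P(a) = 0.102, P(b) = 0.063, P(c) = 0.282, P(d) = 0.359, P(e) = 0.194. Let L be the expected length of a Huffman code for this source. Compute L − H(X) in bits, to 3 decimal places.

0.073 bits

Entropy H = −Σ p log₂ p ≈ 2.0918 bits.
Huffman merges: 63/1000+51/500→33/200; 33/200+97/500→359/1000; 141/500+359/1000→641/1000; 359/1000+641/1000→1. L = 433/200 ≈ 2.1650.
L − H = 2.1650 − 2.0918 = 0.073 bits.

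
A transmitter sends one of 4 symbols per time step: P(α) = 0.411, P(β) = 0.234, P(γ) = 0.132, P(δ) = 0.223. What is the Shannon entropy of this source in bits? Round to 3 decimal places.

H = −Σ pᵢ log₂ pᵢ.
−0.411·log₂(0.411) = 0.5272
−0.234·log₂(0.234) = 0.4903
−0.132·log₂(0.132) = 0.3856
−0.223·log₂(0.223) = 0.4828
Sum ≈ 1.8859 → 1.886 bits.

1.886 bits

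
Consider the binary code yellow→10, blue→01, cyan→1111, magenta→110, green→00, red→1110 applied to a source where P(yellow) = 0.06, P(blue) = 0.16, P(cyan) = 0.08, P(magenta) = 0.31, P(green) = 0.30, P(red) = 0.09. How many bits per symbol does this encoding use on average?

2.65 bits/symbol

L̄ = Σ pᵢ·ℓᵢ = 0.06·2 + 0.16·2 + 0.08·4 + 0.31·3 + 0.30·2 + 0.09·4 = 2.65 bits/symbol.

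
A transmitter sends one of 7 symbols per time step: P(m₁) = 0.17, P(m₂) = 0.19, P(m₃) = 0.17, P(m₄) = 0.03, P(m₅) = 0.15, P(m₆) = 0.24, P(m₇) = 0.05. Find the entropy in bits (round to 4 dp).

H = −Σ pᵢ log₂ pᵢ.
−0.17·log₂(0.17) = 0.4346
−0.19·log₂(0.19) = 0.4552
−0.17·log₂(0.17) = 0.4346
−0.03·log₂(0.03) = 0.1518
−0.15·log₂(0.15) = 0.4105
−0.24·log₂(0.24) = 0.4941
−0.05·log₂(0.05) = 0.2161
Sum ≈ 2.5969 → 2.5969 bits.

2.5969 bits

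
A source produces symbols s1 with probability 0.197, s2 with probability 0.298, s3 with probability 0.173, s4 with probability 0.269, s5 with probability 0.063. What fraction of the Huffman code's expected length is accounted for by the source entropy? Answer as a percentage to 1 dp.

97.5%

Entropy H = −Σ p log₂ p ≈ 2.1809 bits.
Huffman merges: 63/1000+173/1000→59/250; 197/1000+59/250→433/1000; 269/1000+149/500→567/1000; 433/1000+567/1000→1. L = 559/250 ≈ 2.2360.
Efficiency = H/L = 2.1809/2.2360 = 97.5%.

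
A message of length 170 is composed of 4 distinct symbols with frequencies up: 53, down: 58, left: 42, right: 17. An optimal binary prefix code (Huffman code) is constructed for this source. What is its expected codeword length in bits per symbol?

2 bits/symbol

Probabilities are the counts divided by 170.
Repeatedly combine the two least-probable nodes; the expected code length is the sum of the merged weights.
merge 1/10 + 21/85 → 59/170
merge 53/170 + 29/85 → 111/170
merge 59/170 + 111/170 → 1
L = 59/170 + 111/170 + 1 = 2 bits/symbol.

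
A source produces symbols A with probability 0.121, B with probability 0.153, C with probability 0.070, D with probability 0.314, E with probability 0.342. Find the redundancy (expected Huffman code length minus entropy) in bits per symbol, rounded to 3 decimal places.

0.085 bits

Entropy H = −Σ p log₂ p ≈ 2.1058 bits.
Huffman merges: 7/100+121/1000→191/1000; 153/1000+191/1000→43/125; 157/500+171/500→82/125; 43/125+82/125→1. L = 2191/1000 ≈ 2.1910.
L − H = 2.1910 − 2.1058 = 0.085 bits.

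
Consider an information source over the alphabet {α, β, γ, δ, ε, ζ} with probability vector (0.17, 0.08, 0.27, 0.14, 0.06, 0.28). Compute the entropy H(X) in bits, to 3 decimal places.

2.391 bits

H = −Σ pᵢ log₂ pᵢ.
−0.17·log₂(0.17) = 0.4346
−0.08·log₂(0.08) = 0.2915
−0.27·log₂(0.27) = 0.5100
−0.14·log₂(0.14) = 0.3971
−0.06·log₂(0.06) = 0.2435
−0.28·log₂(0.28) = 0.5142
Sum ≈ 2.3910 → 2.391 bits.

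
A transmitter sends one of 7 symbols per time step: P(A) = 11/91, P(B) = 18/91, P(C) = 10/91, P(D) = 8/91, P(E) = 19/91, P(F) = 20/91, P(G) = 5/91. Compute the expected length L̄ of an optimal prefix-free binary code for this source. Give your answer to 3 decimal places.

Repeatedly combine the two least-probable nodes; the expected code length is the sum of the merged weights.
merge 5/91 + 8/91 → 1/7
merge 10/91 + 11/91 → 3/13
merge 1/7 + 18/91 → 31/91
merge 19/91 + 20/91 → 3/7
merge 3/13 + 31/91 → 4/7
merge 3/7 + 4/7 → 1
L = 1/7 + 3/13 + 31/91 + 3/7 + 4/7 + 1 = 19/7 ≈ 2.714 bits/symbol.

2.714 bits/symbol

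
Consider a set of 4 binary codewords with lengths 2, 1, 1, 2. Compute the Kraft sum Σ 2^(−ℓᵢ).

With common denominator 2^2 = 4: Σ 2^(−ℓᵢ) = 1/4 + 2/4 + 2/4 + 1/4 = 6/4 = 1.5.

1.5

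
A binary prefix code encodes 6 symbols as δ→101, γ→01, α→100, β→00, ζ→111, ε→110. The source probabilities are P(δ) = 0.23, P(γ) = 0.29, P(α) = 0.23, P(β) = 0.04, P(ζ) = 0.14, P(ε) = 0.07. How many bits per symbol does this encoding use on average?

L̄ = Σ pᵢ·ℓᵢ = 0.23·3 + 0.29·2 + 0.23·3 + 0.04·2 + 0.14·3 + 0.07·3 = 2.67 bits/symbol.

2.67 bits/symbol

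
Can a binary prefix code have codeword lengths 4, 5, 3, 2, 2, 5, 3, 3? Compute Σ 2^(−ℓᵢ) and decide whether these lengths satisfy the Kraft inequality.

With common denominator 2^5 = 32: Σ 2^(−ℓᵢ) = 2/32 + 1/32 + 4/32 + 8/32 + 8/32 + 1/32 + 4/32 + 4/32 = 32/32 = 1.
Kraft's inequality requires Σ ≤ 1; here Σ = 1 ≤ 1, so such a prefix code exists.

1; yes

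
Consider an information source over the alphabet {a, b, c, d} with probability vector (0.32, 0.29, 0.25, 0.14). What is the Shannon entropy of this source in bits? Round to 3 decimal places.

H = −Σ pᵢ log₂ pᵢ.
−0.32·log₂(0.32) = 0.5260
−0.29·log₂(0.29) = 0.5179
−0.25·log₂(0.25) = 0.5000
−0.14·log₂(0.14) = 0.3971
Sum ≈ 1.9410 → 1.941 bits.

1.941 bits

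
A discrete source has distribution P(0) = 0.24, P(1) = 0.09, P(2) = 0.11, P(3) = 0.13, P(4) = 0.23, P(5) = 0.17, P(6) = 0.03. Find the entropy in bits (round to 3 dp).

H = −Σ pᵢ log₂ pᵢ.
−0.24·log₂(0.24) = 0.4941
−0.09·log₂(0.09) = 0.3127
−0.11·log₂(0.11) = 0.3503
−0.13·log₂(0.13) = 0.3826
−0.23·log₂(0.23) = 0.4877
−0.17·log₂(0.17) = 0.4346
−0.03·log₂(0.03) = 0.1518
Sum ≈ 2.6137 → 2.614 bits.

2.614 bits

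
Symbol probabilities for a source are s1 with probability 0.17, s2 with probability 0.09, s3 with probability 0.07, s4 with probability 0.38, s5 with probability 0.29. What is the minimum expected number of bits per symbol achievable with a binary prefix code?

2.11 bits/symbol

Repeatedly combine the two least-probable nodes; the expected code length is the sum of the merged weights.
merge 7/100 + 9/100 → 4/25
merge 4/25 + 17/100 → 33/100
merge 29/100 + 33/100 → 31/50
merge 19/50 + 31/50 → 1
L = 4/25 + 33/100 + 31/50 + 1 = 211/100 = 2.11 bits/symbol.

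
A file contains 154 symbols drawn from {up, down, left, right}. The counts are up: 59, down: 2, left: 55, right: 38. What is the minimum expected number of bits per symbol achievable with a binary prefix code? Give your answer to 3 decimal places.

1.877 bits/symbol

Probabilities are the counts divided by 154.
Repeatedly combine the two least-probable nodes; the expected code length is the sum of the merged weights.
merge 1/77 + 19/77 → 20/77
merge 20/77 + 5/14 → 95/154
merge 59/154 + 95/154 → 1
L = 20/77 + 95/154 + 1 = 289/154 ≈ 1.877 bits/symbol.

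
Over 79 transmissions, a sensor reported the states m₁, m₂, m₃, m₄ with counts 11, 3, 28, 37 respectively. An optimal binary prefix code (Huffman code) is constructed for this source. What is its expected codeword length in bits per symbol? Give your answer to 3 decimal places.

1.709 bits/symbol

Probabilities are the counts divided by 79.
Repeatedly combine the two least-probable nodes; the expected code length is the sum of the merged weights.
merge 3/79 + 11/79 → 14/79
merge 14/79 + 28/79 → 42/79
merge 37/79 + 42/79 → 1
L = 14/79 + 42/79 + 1 = 135/79 ≈ 1.709 bits/symbol.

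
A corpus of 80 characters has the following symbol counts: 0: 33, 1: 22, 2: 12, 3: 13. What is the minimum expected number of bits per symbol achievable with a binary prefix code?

1.9 bits/symbol

Probabilities are the counts divided by 80.
Repeatedly combine the two least-probable nodes; the expected code length is the sum of the merged weights.
merge 3/20 + 13/80 → 5/16
merge 11/40 + 5/16 → 47/80
merge 33/80 + 47/80 → 1
L = 5/16 + 47/80 + 1 = 19/10 = 1.9 bits/symbol.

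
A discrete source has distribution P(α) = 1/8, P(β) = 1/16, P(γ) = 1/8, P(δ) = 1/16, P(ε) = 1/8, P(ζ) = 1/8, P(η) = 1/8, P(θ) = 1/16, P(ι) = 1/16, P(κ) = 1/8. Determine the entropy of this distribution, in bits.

Each probability is a power of 1/2, so log₂(1/p) is an integer.
H = Σ p·log₂(1/p) = 1/8·3 + 1/16·4 + 1/8·3 + 1/16·4 + 1/8·3 + 1/8·3 + 1/8·3 + 1/16·4 + 1/16·4 + 1/8·3 = 3.25 bits.

3.25 bits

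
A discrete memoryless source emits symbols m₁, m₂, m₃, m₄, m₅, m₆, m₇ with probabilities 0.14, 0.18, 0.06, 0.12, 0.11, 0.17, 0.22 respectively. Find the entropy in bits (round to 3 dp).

H = −Σ pᵢ log₂ pᵢ.
−0.14·log₂(0.14) = 0.3971
−0.18·log₂(0.18) = 0.4453
−0.06·log₂(0.06) = 0.2435
−0.12·log₂(0.12) = 0.3671
−0.11·log₂(0.11) = 0.3503
−0.17·log₂(0.17) = 0.4346
−0.22·log₂(0.22) = 0.4806
Sum ≈ 2.7185 → 2.718 bits.

2.718 bits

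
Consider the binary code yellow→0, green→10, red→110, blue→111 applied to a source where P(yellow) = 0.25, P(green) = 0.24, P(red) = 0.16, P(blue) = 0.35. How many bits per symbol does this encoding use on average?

L̄ = Σ pᵢ·ℓᵢ = 0.25·1 + 0.24·2 + 0.16·3 + 0.35·3 = 2.26 bits/symbol.

2.26 bits/symbol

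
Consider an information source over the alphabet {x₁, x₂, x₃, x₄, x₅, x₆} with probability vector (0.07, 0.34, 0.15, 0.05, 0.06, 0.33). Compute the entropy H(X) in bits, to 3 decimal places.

2.196 bits

H = −Σ pᵢ log₂ pᵢ.
−0.07·log₂(0.07) = 0.2686
−0.34·log₂(0.34) = 0.5292
−0.15·log₂(0.15) = 0.4105
−0.05·log₂(0.05) = 0.2161
−0.06·log₂(0.06) = 0.2435
−0.33·log₂(0.33) = 0.5278
Sum ≈ 2.1957 → 2.196 bits.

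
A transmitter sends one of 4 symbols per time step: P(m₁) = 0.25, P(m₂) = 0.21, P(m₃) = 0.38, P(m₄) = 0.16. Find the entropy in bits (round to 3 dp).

1.926 bits

H = −Σ pᵢ log₂ pᵢ.
−0.25·log₂(0.25) = 0.5000
−0.21·log₂(0.21) = 0.4728
−0.38·log₂(0.38) = 0.5305
−0.16·log₂(0.16) = 0.4230
Sum ≈ 1.9263 → 1.926 bits.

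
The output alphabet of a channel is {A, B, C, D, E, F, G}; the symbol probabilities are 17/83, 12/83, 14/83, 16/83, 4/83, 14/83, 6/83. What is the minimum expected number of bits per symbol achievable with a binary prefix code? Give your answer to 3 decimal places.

2.723 bits/symbol

Repeatedly combine the two least-probable nodes; the expected code length is the sum of the merged weights.
merge 4/83 + 6/83 → 10/83
merge 10/83 + 12/83 → 22/83
merge 14/83 + 14/83 → 28/83
merge 16/83 + 17/83 → 33/83
merge 22/83 + 28/83 → 50/83
merge 33/83 + 50/83 → 1
L = 10/83 + 22/83 + 28/83 + 33/83 + 50/83 + 1 = 226/83 ≈ 2.723 bits/symbol.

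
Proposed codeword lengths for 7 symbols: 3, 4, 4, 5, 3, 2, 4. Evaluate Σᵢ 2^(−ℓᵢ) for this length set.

With common denominator 2^5 = 32: Σ 2^(−ℓᵢ) = 4/32 + 2/32 + 2/32 + 1/32 + 4/32 + 8/32 + 2/32 = 23/32 = 0.71875.

0.71875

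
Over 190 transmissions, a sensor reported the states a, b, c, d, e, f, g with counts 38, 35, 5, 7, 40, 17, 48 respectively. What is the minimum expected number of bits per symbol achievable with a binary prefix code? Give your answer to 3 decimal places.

Probabilities are the counts divided by 190.
Repeatedly combine the two least-probable nodes; the expected code length is the sum of the merged weights.
merge 1/38 + 7/190 → 6/95
merge 6/95 + 17/190 → 29/190
merge 29/190 + 7/38 → 32/95
merge 1/5 + 4/19 → 39/95
merge 24/95 + 32/95 → 56/95
merge 39/95 + 56/95 → 1
L = 6/95 + 29/190 + 32/95 + 39/95 + 56/95 + 1 = 97/38 ≈ 2.553 bits/symbol.

2.553 bits/symbol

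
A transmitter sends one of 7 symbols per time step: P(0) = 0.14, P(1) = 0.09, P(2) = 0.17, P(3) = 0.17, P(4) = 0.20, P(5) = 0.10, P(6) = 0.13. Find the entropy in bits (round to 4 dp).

2.7582 bits

H = −Σ pᵢ log₂ pᵢ.
−0.14·log₂(0.14) = 0.3971
−0.09·log₂(0.09) = 0.3127
−0.17·log₂(0.17) = 0.4346
−0.17·log₂(0.17) = 0.4346
−0.20·log₂(0.20) = 0.4644
−0.10·log₂(0.10) = 0.3322
−0.13·log₂(0.13) = 0.3826
Sum ≈ 2.7582 → 2.7582 bits.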